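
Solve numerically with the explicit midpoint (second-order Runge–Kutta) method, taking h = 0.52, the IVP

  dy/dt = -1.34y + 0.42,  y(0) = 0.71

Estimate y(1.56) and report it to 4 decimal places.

Midpoint: k1 = f(t_n, y_n); k2 = f(t_n + h/2, y_n + (h/2)·k1); y_{n+1} = y_n + h·k2.
t=0.000000, y=0.710000:
  k1 = f(0.000000, 0.710000) = -0.531400
  k2 = f(0.260000, 0.571836) = -0.346260
  y ← 0.710000 + 0.52·(-0.346260) = 0.529945
t=0.520000, y=0.529945:
  k1 = f(0.520000, 0.529945) = -0.290126
  k2 = f(0.780000, 0.454512) = -0.189046
  y ← 0.529945 + 0.52·(-0.189046) = 0.431641
t=1.040000, y=0.431641:
  k1 = f(1.040000, 0.431641) = -0.158399
  k2 = f(1.300000, 0.390457) = -0.103213
  y ← 0.431641 + 0.52·(-0.103213) = 0.377970
y(1.56) ≈ 0.3780

0.3780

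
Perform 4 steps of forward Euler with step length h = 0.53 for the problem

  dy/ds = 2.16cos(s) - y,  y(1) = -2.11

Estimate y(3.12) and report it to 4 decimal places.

Euler: y_{n+1} = y_n + h·f(s_n, y_n).
s=1.000000, y=-2.110000: f=3.277053 → y ← -2.110000 + 0.53·3.277053 = -0.373162
s=1.530000, y=-0.373162: f=0.461258 → y ← -0.373162 + 0.53·0.461258 = -0.128695
s=2.060000, y=-0.128695: f=-0.886339 → y ← -0.128695 + 0.53·(-0.886339) = -0.598455
s=2.590000, y=-0.598455: f=-1.241198 → y ← -0.598455 + 0.53·(-1.241198) = -1.256290
y(3.12) ≈ -1.2563

-1.2563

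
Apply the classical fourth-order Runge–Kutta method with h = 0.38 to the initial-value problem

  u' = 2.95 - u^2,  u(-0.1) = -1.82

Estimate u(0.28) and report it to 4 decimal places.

-2.1222

RK4: k1 = f(x_n, u_n); k2 = f(x_n + h/2, u_n + (h/2)·k1); k3 = f(x_n + h/2, u_n + (h/2)·k2); k4 = f(x_n + h, u_n + h·k3); u_{n+1} = u_n + (h/6)·(k1 + 2k2 + 2k3 + k4).
x=-0.100000, u=-1.820000:
  k1 = f(-0.100000, -1.820000) = -0.362400
  k2 = f(0.090000, -1.888856) = -0.617777
  k3 = f(0.090000, -1.937378) = -0.803432
  k4 = f(0.280000, -2.125304) = -1.566918
  u ← -1.820000 + (0.38/6)·(k1 + 2k2 + 2k3 + k4) = -2.122210
u(0.28) ≈ -2.1222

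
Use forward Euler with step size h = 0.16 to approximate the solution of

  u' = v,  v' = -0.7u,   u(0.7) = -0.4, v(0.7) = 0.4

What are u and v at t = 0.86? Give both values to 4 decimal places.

-0.3360, 0.4448

Euler on (u,v): u_{n+1} = u_n + h·u', v_{n+1} = v_n + h·v'.
0.700000: (-0.400000, 0.400000); f=(0.400000, 0.280000) → (-0.336000, 0.444800)
(u(0.86), v(0.86)) ≈ (-0.3360, 0.4448)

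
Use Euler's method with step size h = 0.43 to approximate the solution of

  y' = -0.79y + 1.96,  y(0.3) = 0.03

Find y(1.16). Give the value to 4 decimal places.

Euler: y_{n+1} = y_n + h·f(t_n, y_n).
t=0.300000, y=0.030000: f=1.936300 → y ← 0.030000 + 0.43·1.936300 = 0.862609
t=0.730000, y=0.862609: f=1.278539 → y ← 0.862609 + 0.43·1.278539 = 1.412381
y(1.16) ≈ 1.4124

1.4124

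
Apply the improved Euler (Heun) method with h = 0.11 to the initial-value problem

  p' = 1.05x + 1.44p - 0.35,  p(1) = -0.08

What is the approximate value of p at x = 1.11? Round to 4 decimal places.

Heun: k1 = f(x_n, p_n); k2 = f(x_n + h, p_n + h·k1); p_{n+1} = p_n + (h/2)·(k1 + k2).
x=1.000000, p=-0.080000:
  k1 = f(1.000000, -0.080000) = 0.584800
  k2 = f(1.110000, -0.015672) = 0.792932
  p ← -0.080000 + (0.11/2)·(0.584800 + 0.792932) = -0.004225
p(1.11) ≈ -0.0042

-0.0042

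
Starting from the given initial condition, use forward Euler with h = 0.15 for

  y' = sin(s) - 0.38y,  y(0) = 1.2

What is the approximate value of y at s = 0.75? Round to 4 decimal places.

1.0993

Euler: y_{n+1} = y_n + h·f(s_n, y_n).
s=0.000000, y=1.200000: f=-0.456000 → y ← 1.200000 + 0.15·(-0.456000) = 1.131600
s=0.150000, y=1.131600: f=-0.280570 → y ← 1.131600 + 0.15·(-0.280570) = 1.089515
s=0.300000, y=1.089515: f=-0.118495 → y ← 1.089515 + 0.15·(-0.118495) = 1.071740
s=0.450000, y=1.071740: f=0.027704 → y ← 1.071740 + 0.15·0.027704 = 1.075896
s=0.600000, y=1.075896: f=0.155802 → y ← 1.075896 + 0.15·0.155802 = 1.099266
y(0.75) ≈ 1.0993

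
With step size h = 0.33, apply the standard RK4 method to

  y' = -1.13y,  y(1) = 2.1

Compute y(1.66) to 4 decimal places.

RK4: k1 = f(x_n, y_n); k2 = f(x_n + h/2, y_n + (h/2)·k1); k3 = f(x_n + h/2, y_n + (h/2)·k2); k4 = f(x_n + h, y_n + h·k3); y_{n+1} = y_n + (h/6)·(k1 + 2k2 + 2k3 + k4).
x=1.000000, y=2.100000:
  k1 = f(1.000000, 2.100000) = -2.373000
  k2 = f(1.165000, 1.708455) = -1.930554
  k3 = f(1.165000, 1.781459) = -2.013048
  k4 = f(1.330000, 1.435694) = -1.622334
  y ← 2.100000 + (0.33/6)·(k1 + 2k2 + 2k3 + k4) = 1.446460
x=1.330000, y=1.446460:
  k1 = f(1.330000, 1.446460) = -1.634500
  k2 = f(1.495000, 1.176768) = -1.329748
  k3 = f(1.495000, 1.227052) = -1.386569
  k4 = f(1.660000, 0.988893) = -1.117449
  y ← 1.446460 + (0.33/6)·(k1 + 2k2 + 2k3 + k4) = 0.996308
y(1.66) ≈ 0.9963

0.9963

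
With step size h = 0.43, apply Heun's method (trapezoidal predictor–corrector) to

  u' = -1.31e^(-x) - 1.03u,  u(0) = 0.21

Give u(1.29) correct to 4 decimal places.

Heun: k1 = f(x_n, u_n); k2 = f(x_n + h, u_n + h·k1); u_{n+1} = u_n + (h/2)·(k1 + k2).
x=0.000000, u=0.210000:
  k1 = f(0.000000, 0.210000) = -1.526300
  k2 = f(0.430000, -0.446309) = -0.392469
  u ← 0.210000 + (0.43/2)·(-1.526300 + (-0.392469)) = -0.202535
x=0.430000, u=-0.202535:
  k1 = f(0.430000, -0.202535) = -0.643556
  k2 = f(0.860000, -0.479264) = -0.060700
  u ← -0.202535 + (0.43/2)·(-0.643556 + (-0.060700)) = -0.353950
x=0.860000, u=-0.353950:
  k1 = f(0.860000, -0.353950) = -0.189774
  k2 = f(1.290000, -0.435553) = 0.088015
  u ← -0.353950 + (0.43/2)·(-0.189774 + 0.088015) = -0.375828
u(1.29) ≈ -0.3758

-0.3758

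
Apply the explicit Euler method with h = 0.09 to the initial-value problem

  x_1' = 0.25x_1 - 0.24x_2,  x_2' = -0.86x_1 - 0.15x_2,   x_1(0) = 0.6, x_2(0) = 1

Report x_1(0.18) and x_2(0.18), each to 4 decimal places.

Euler on (x_1,x_2): x_1_{n+1} = x_1_n + h·x_1', x_2_{n+1} = x_2_n + h·x_2'.
0.000000: (0.600000, 1.000000); f=(-0.090000, -0.666000) → (0.591900, 0.940060)
0.090000: (0.591900, 0.940060); f=(-0.077639, -0.650043) → (0.584912, 0.881556)
(x_1(0.18), x_2(0.18)) ≈ (0.5849, 0.8816)

0.5849, 0.8816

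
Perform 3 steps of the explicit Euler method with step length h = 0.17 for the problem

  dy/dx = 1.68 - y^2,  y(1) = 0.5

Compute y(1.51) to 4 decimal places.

Euler: y_{n+1} = y_n + h·f(x_n, y_n).
x=1.000000, y=0.500000: f=1.430000 → y ← 0.500000 + 0.17·1.430000 = 0.743100
x=1.170000, y=0.743100: f=1.127802 → y ← 0.743100 + 0.17·1.127802 = 0.934826
x=1.340000, y=0.934826: f=0.806100 → y ← 0.934826 + 0.17·0.806100 = 1.071863
y(1.51) ≈ 1.0719

1.0719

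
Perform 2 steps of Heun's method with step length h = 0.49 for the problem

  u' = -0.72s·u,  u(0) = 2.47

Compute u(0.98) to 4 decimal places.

Heun: k1 = f(s_n, u_n); k2 = f(s_n + h, u_n + h·k1); u_{n+1} = u_n + (h/2)·(k1 + k2).
s=0.000000, u=2.470000:
  k1 = f(0.000000, 2.470000) = 0.000000
  k2 = f(0.490000, 2.470000) = -0.871416
  u ← 2.470000 + (0.49/2)·(0.000000 + (-0.871416)) = 2.256503
s=0.490000, u=2.256503:
  k1 = f(0.490000, 2.256503) = -0.796094
  k2 = f(0.980000, 1.866417) = -1.316944
  u ← 2.256503 + (0.49/2)·(-0.796094 + (-1.316944)) = 1.738809
u(0.98) ≈ 1.7388

1.7388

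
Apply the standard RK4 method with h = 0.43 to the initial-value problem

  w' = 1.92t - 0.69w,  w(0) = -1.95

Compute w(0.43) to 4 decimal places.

RK4: k1 = f(t_n, w_n); k2 = f(t_n + h/2, w_n + (h/2)·k1); k3 = f(t_n + h/2, w_n + (h/2)·k2); k4 = f(t_n + h, w_n + h·k3); w_{n+1} = w_n + (h/6)·(k1 + 2k2 + 2k3 + k4).
t=0.000000, w=-1.950000:
  k1 = f(0.000000, -1.950000) = 1.345500
  k2 = f(0.215000, -1.660718) = 1.558695
  k3 = f(0.215000, -1.614881) = 1.527068
  k4 = f(0.430000, -1.293361) = 1.718019
  w ← -1.950000 + (0.43/6)·(k1 + 2k2 + 2k3 + k4) = -1.288155
w(0.43) ≈ -1.2882

-1.2882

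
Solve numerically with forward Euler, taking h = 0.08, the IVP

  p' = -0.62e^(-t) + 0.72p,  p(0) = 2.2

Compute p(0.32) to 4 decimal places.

Euler: p_{n+1} = p_n + h·f(t_n, p_n).
t=0.000000, p=2.200000: f=0.964000 → p ← 2.200000 + 0.08·0.964000 = 2.277120
t=0.080000, p=2.277120: f=1.067194 → p ← 2.277120 + 0.08·1.067194 = 2.362496
t=0.160000, p=2.362496: f=1.172668 → p ← 2.362496 + 0.08·1.172668 = 2.456309
t=0.240000, p=2.456309: f=1.280833 → p ← 2.456309 + 0.08·1.280833 = 2.558776
p(0.32) ≈ 2.5588

2.5588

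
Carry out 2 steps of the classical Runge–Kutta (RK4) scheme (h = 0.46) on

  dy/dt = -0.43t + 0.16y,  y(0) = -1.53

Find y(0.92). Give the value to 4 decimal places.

-1.9639

RK4: k1 = f(t_n, y_n); k2 = f(t_n + h/2, y_n + (h/2)·k1); k3 = f(t_n + h/2, y_n + (h/2)·k2); k4 = f(t_n + h, y_n + h·k3); y_{n+1} = y_n + (h/6)·(k1 + 2k2 + 2k3 + k4).
t=0.000000, y=-1.530000:
  k1 = f(0.000000, -1.530000) = -0.244800
  k2 = f(0.230000, -1.586304) = -0.352709
  k3 = f(0.230000, -1.611123) = -0.356680
  k4 = f(0.460000, -1.694073) = -0.468852
  y ← -1.530000 + (0.46/6)·(k1 + 2k2 + 2k3 + k4) = -1.693486
t=0.460000, y=-1.693486:
  k1 = f(0.460000, -1.693486) = -0.468758
  k2 = f(0.690000, -1.801300) = -0.584908
  k3 = f(0.690000, -1.828015) = -0.589182
  k4 = f(0.920000, -1.964510) = -0.709922
  y ← -1.693486 + (0.46/6)·(k1 + 2k2 + 2k3 + k4) = -1.963879
y(0.92) ≈ -1.9639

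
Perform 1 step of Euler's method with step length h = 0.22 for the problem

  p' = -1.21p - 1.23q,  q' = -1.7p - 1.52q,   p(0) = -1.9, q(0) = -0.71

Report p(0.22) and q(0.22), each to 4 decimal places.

-1.2021, 0.2380

Euler on (p,q): p_{n+1} = p_n + h·p', q_{n+1} = q_n + h·q'.
0.000000: (-1.900000, -0.710000); f=(3.172300, 4.309200) → (-1.202094, 0.238024)
(p(0.22), q(0.22)) ≈ (-1.2021, 0.2380)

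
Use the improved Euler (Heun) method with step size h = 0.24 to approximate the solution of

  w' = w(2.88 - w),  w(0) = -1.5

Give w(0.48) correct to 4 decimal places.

-31.2694

Heun: k1 = f(s_n, w_n); k2 = f(s_n + h, w_n + h·k1); w_{n+1} = w_n + (h/2)·(k1 + k2).
s=0.000000, w=-1.500000:
  k1 = f(0.000000, -1.500000) = -6.570000
  k2 = f(0.240000, -3.076800) = -18.327882
  w ← -1.500000 + (0.24/2)·(-6.570000 + (-18.327882)) = -4.487746
s=0.240000, w=-4.487746:
  k1 = f(0.240000, -4.487746) = -33.064571
  k2 = f(0.480000, -12.423243) = -190.115905
  w ← -4.487746 + (0.24/2)·(-33.064571 + (-190.115905)) = -31.269403
w(0.48) ≈ -31.2694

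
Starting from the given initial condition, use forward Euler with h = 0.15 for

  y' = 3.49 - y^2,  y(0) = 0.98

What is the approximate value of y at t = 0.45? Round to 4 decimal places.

1.7425

Euler: y_{n+1} = y_n + h·f(t_n, y_n).
t=0.000000, y=0.980000: f=2.529600 → y ← 0.980000 + 0.15·2.529600 = 1.359440
t=0.150000, y=1.359440: f=1.641923 → y ← 1.359440 + 0.15·1.641923 = 1.605728
t=0.300000, y=1.605728: f=0.911636 → y ← 1.605728 + 0.15·0.911636 = 1.742474
y(0.45) ≈ 1.7425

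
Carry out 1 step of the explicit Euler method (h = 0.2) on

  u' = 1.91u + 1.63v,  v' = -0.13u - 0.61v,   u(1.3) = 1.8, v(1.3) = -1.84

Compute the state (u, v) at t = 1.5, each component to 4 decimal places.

1.8878, -1.6623

Euler on (u,v): u_{n+1} = u_n + h·u', v_{n+1} = v_n + h·v'.
1.300000: (1.800000, -1.840000); f=(0.438800, 0.888400) → (1.887760, -1.662320)
(u(1.5), v(1.5)) ≈ (1.8878, -1.6623)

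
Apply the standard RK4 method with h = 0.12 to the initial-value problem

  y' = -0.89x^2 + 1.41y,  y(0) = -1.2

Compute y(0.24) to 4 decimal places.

-1.6877

RK4: k1 = f(x_n, y_n); k2 = f(x_n + h/2, y_n + (h/2)·k1); k3 = f(x_n + h/2, y_n + (h/2)·k2); k4 = f(x_n + h, y_n + h·k3); y_{n+1} = y_n + (h/6)·(k1 + 2k2 + 2k3 + k4).
x=0.000000, y=-1.200000:
  k1 = f(0.000000, -1.200000) = -1.692000
  k2 = f(0.060000, -1.301520) = -1.838347
  k3 = f(0.060000, -1.310301) = -1.850728
  k4 = f(0.120000, -1.422087) = -2.017959
  y ← -1.200000 + (0.12/6)·(k1 + 2k2 + 2k3 + k4) = -1.421762
x=0.120000, y=-1.421762:
  k1 = f(0.120000, -1.421762) = -2.017501
  k2 = f(0.180000, -1.542812) = -2.204201
  k3 = f(0.180000, -1.554014) = -2.219996
  k4 = f(0.240000, -1.688162) = -2.431572
  y ← -1.421762 + (0.12/6)·(k1 + 2k2 + 2k3 + k4) = -1.687712
y(0.24) ≈ -1.6877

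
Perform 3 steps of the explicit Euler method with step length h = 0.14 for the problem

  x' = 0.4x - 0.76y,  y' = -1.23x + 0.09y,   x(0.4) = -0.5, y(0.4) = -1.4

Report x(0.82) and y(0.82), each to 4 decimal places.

Euler on (x,y): x_{n+1} = x_n + h·x', y_{n+1} = y_n + h·y'.
0.400000: (-0.500000, -1.400000); f=(0.864000, 0.489000) → (-0.379040, -1.331540)
0.540000: (-0.379040, -1.331540); f=(0.860354, 0.346381) → (-0.258590, -1.283047)
0.680000: (-0.258590, -1.283047); f=(0.871679, 0.202592) → (-0.136555, -1.254684)
(x(0.82), y(0.82)) ≈ (-0.1366, -1.2547)

-0.1366, -1.2547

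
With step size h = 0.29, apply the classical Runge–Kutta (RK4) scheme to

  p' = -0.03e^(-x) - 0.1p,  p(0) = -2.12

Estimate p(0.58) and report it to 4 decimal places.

-2.0133

RK4: k1 = f(x_n, p_n); k2 = f(x_n + h/2, p_n + (h/2)·k1); k3 = f(x_n + h/2, p_n + (h/2)·k2); k4 = f(x_n + h, p_n + h·k3); p_{n+1} = p_n + (h/6)·(k1 + 2k2 + 2k3 + k4).
x=0.000000, p=-2.120000:
  k1 = f(0.000000, -2.120000) = 0.182000
  k2 = f(0.145000, -2.093610) = 0.183410
  k3 = f(0.145000, -2.093406) = 0.183390
  k4 = f(0.290000, -2.066817) = 0.184234
  p ← -2.120000 + (0.29/6)·(k1 + 2k2 + 2k3 + k4) = -2.066841
x=0.290000, p=-2.066841:
  k1 = f(0.290000, -2.066841) = 0.184236
  k2 = f(0.435000, -2.040127) = 0.184595
  k3 = f(0.435000, -2.040075) = 0.184590
  k4 = f(0.580000, -2.013310) = 0.184534
  p ← -2.066841 + (0.29/6)·(k1 + 2k2 + 2k3 + k4) = -2.013330
p(0.58) ≈ -2.0133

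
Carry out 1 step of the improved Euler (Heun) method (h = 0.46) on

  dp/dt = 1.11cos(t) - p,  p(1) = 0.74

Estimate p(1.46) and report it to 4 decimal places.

Heun: k1 = f(t_n, p_n); k2 = f(t_n + h, p_n + h·k1); p_{n+1} = p_n + (h/2)·(k1 + k2).
t=1.000000, p=0.740000:
  k1 = f(1.000000, 0.740000) = -0.140264
  k2 = f(1.460000, 0.675478) = -0.552746
  p ← 0.740000 + (0.46/2)·(-0.140264 + (-0.552746)) = 0.580608
p(1.46) ≈ 0.5806

0.5806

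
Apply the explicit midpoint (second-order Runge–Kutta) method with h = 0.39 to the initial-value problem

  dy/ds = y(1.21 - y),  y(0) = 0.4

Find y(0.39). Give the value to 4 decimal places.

0.5349

Midpoint: k1 = f(s_n, y_n); k2 = f(s_n + h/2, y_n + (h/2)·k1); y_{n+1} = y_n + h·k2.
s=0.000000, y=0.400000:
  k1 = f(0.000000, 0.400000) = 0.324000
  k2 = f(0.195000, 0.463180) = 0.345912
  y ← 0.400000 + 0.39·0.345912 = 0.534906
y(0.39) ≈ 0.5349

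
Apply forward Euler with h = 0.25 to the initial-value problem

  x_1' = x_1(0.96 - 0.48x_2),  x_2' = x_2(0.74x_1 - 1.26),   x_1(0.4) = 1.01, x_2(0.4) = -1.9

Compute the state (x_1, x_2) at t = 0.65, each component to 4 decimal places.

1.4827, -1.6565

Euler on (x_1,x_2): x_1_{n+1} = x_1_n + h·x_1', x_2_{n+1} = x_2_n + h·x_2'.
0.400000: (1.010000, -1.900000); f=(1.890720, 0.973940) → (1.482680, -1.656515)
(x_1(0.65), x_2(0.65)) ≈ (1.4827, -1.6565)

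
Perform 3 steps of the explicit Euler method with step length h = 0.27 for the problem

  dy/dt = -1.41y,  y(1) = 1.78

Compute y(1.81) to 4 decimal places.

0.4228

Euler: y_{n+1} = y_n + h·f(t_n, y_n).
t=1.000000, y=1.780000: f=-2.509800 → y ← 1.780000 + 0.27·(-2.509800) = 1.102354
t=1.270000, y=1.102354: f=-1.554319 → y ← 1.102354 + 0.27·(-1.554319) = 0.682688
t=1.540000, y=0.682688: f=-0.962590 → y ← 0.682688 + 0.27·(-0.962590) = 0.422789
y(1.81) ≈ 0.4228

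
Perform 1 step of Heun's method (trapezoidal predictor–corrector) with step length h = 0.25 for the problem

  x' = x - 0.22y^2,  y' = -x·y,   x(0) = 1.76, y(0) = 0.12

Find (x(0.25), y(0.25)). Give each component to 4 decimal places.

2.2544, 0.0751

Heun on (x,y): k1 = f(s_n, state_n); k2 = f(s_n + h, state_n + h·k1); state_{n+1} = state_n + (h/2)·(k1 + k2).
0.000000: (1.760000, 0.120000)
  k1 = (1.756832, -0.211200)
  predictor → (2.199208, 0.067200)
  k2 = (2.198215, -0.147787)
  → (2.254381, 0.075127)
(x(0.25), y(0.25)) ≈ (2.2544, 0.0751)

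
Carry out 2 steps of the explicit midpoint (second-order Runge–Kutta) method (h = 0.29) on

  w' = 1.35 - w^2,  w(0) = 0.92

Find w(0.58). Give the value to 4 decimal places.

Midpoint: k1 = f(s_n, w_n); k2 = f(s_n + h/2, w_n + (h/2)·k1); w_{n+1} = w_n + h·k2.
s=0.000000, w=0.920000:
  k1 = f(0.000000, 0.920000) = 0.503600
  k2 = f(0.145000, 0.993022) = 0.363907
  w ← 0.920000 + 0.29·0.363907 = 1.025533
s=0.290000, w=1.025533:
  k1 = f(0.290000, 1.025533) = 0.298282
  k2 = f(0.435000, 1.068784) = 0.207701
  w ← 1.025533 + 0.29·0.207701 = 1.085766
w(0.58) ≈ 1.0858

1.0858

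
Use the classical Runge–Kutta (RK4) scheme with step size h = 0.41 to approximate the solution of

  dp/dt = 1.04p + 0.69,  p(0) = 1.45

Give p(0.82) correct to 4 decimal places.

RK4: k1 = f(t_n, p_n); k2 = f(t_n + h/2, p_n + (h/2)·k1); k3 = f(t_n + h/2, p_n + (h/2)·k2); k4 = f(t_n + h, p_n + h·k3); p_{n+1} = p_n + (h/6)·(k1 + 2k2 + 2k3 + k4).
t=0.000000, p=1.450000:
  k1 = f(0.000000, 1.450000) = 2.198000
  k2 = f(0.205000, 1.900590) = 2.666614
  k3 = f(0.205000, 1.996656) = 2.766522
  k4 = f(0.410000, 2.584274) = 3.377645
  p ← 1.450000 + (0.41/6)·(k1 + 2k2 + 2k3 + k4) = 2.573531
t=0.410000, p=2.573531:
  k1 = f(0.410000, 2.573531) = 3.366472
  k2 = f(0.615000, 3.263658) = 4.084204
  k3 = f(0.615000, 3.410793) = 4.237224
  k4 = f(0.820000, 4.310793) = 5.173225
  p ← 2.573531 + (0.41/6)·(k1 + 2k2 + 2k3 + k4) = 4.294339
p(0.82) ≈ 4.2943

4.2943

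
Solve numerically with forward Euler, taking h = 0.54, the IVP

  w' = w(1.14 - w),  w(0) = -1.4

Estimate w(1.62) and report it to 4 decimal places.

-87.4459

Euler: w_{n+1} = w_n + h·f(s_n, w_n).
s=0.000000, w=-1.400000: f=-3.556000 → w ← -1.400000 + 0.54·(-3.556000) = -3.320240
s=0.540000, w=-3.320240: f=-14.809067 → w ← -3.320240 + 0.54·(-14.809067) = -11.317136
s=1.080000, w=-11.317136: f=-140.979110 → w ← -11.317136 + 0.54·(-140.979110) = -87.445856
w(1.62) ≈ -87.4459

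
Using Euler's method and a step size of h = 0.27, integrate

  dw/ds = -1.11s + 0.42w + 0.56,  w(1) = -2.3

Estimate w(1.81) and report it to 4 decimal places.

-3.9244

Euler: w_{n+1} = w_n + h·f(s_n, w_n).
s=1.000000, w=-2.300000: f=-1.516000 → w ← -2.300000 + 0.27·(-1.516000) = -2.709320
s=1.270000, w=-2.709320: f=-1.987614 → w ← -2.709320 + 0.27·(-1.987614) = -3.245976
s=1.540000, w=-3.245976: f=-2.512710 → w ← -3.245976 + 0.27·(-2.512710) = -3.924408
w(1.81) ≈ -3.9244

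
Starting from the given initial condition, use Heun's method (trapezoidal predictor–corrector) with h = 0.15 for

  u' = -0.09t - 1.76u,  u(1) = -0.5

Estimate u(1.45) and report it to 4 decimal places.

-0.2640

Heun: k1 = f(t_n, u_n); k2 = f(t_n + h, u_n + h·k1); u_{n+1} = u_n + (h/2)·(k1 + k2).
t=1.000000, u=-0.500000:
  k1 = f(1.000000, -0.500000) = 0.790000
  k2 = f(1.150000, -0.381500) = 0.567940
  u ← -0.500000 + (0.15/2)·(0.790000 + 0.567940) = -0.398154
t=1.150000, u=-0.398154:
  k1 = f(1.150000, -0.398154) = 0.597252
  k2 = f(1.300000, -0.308567) = 0.426077
  u ← -0.398154 + (0.15/2)·(0.597252 + 0.426077) = -0.321405
t=1.300000, u=-0.321405:
  k1 = f(1.300000, -0.321405) = 0.448672
  k2 = f(1.450000, -0.254104) = 0.316723
  u ← -0.321405 + (0.15/2)·(0.448672 + 0.316723) = -0.264000
u(1.45) ≈ -0.2640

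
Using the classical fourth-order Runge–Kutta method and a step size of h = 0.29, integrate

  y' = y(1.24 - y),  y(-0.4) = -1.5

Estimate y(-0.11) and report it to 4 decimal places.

-4.4082

RK4: k1 = f(t_n, y_n); k2 = f(t_n + h/2, y_n + (h/2)·k1); k3 = f(t_n + h/2, y_n + (h/2)·k2); k4 = f(t_n + h, y_n + h·k3); y_{n+1} = y_n + (h/6)·(k1 + 2k2 + 2k3 + k4).
t=-0.400000, y=-1.500000:
  k1 = f(-0.400000, -1.500000) = -4.110000
  k2 = f(-0.255000, -2.095950) = -6.991984
  k3 = f(-0.255000, -2.513838) = -9.436539
  k4 = f(-0.110000, -4.236596) = -23.202128
  y ← -1.500000 + (0.29/6)·(k1 + 2k2 + 2k3 + k4) = -4.408177
y(-0.11) ≈ -4.4082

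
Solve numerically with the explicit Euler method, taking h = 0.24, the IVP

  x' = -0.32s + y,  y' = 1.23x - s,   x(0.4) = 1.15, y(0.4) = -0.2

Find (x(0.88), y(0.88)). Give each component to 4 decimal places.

1.0326, 0.2061

Euler on (x,y): x_{n+1} = x_n + h·x', y_{n+1} = y_n + h·y'.
0.400000: (1.150000, -0.200000); f=(-0.328000, 1.014500) → (1.071280, 0.043480)
0.640000: (1.071280, 0.043480); f=(-0.161320, 0.677674) → (1.032563, 0.206122)
(x(0.88), y(0.88)) ≈ (1.0326, 0.2061)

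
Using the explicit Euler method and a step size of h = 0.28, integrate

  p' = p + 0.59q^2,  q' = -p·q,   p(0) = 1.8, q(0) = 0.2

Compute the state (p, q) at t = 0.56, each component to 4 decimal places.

2.9592, 0.0350

Euler on (p,q): p_{n+1} = p_n + h·p', q_{n+1} = q_n + h·q'.
0.000000: (1.800000, 0.200000); f=(1.823600, -0.360000) → (2.310608, 0.099200)
0.280000: (2.310608, 0.099200); f=(2.316414, -0.229212) → (2.959204, 0.035021)
(p(0.56), q(0.56)) ≈ (2.9592, 0.0350)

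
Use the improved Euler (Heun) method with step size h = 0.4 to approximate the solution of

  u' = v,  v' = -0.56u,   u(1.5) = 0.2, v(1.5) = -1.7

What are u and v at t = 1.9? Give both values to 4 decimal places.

Heun on (u,v): k1 = f(t_n, state_n); k2 = f(t_n + h, state_n + h·k1); state_{n+1} = state_n + (h/2)·(k1 + k2).
1.500000: (0.200000, -1.700000)
  k1 = (-1.700000, -0.112000)
  predictor → (-0.480000, -1.744800)
  k2 = (-1.744800, 0.268800)
  → (-0.488960, -1.668640)
(u(1.9), v(1.9)) ≈ (-0.4890, -1.6686)

-0.4890, -1.6686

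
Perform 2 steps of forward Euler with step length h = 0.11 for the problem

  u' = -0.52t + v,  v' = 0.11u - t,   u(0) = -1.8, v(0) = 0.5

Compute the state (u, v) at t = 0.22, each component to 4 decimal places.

Euler on (u,v): u_{n+1} = u_n + h·u', v_{n+1} = v_n + h·v'.
0.000000: (-1.800000, 0.500000); f=(0.500000, -0.198000) → (-1.745000, 0.478220)
0.110000: (-1.745000, 0.478220); f=(0.421020, -0.301950) → (-1.698688, 0.445005)
(u(0.22), v(0.22)) ≈ (-1.6987, 0.4450)

-1.6987, 0.4450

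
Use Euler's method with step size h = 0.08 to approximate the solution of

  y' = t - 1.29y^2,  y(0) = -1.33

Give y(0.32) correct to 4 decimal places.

-2.4541

Euler: y_{n+1} = y_n + h·f(t_n, y_n).
t=0.000000, y=-1.330000: f=-2.281881 → y ← -1.330000 + 0.08·(-2.281881) = -1.512550
t=0.080000, y=-1.512550: f=-2.871274 → y ← -1.512550 + 0.08·(-2.871274) = -1.742252
t=0.160000, y=-1.742252: f=-3.755722 → y ← -1.742252 + 0.08·(-3.755722) = -2.042710
t=0.240000, y=-2.042710: f=-5.142737 → y ← -2.042710 + 0.08·(-5.142737) = -2.454129
y(0.32) ≈ -2.4541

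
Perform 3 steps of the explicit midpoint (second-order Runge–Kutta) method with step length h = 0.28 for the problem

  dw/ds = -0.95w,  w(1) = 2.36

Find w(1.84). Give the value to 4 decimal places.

Midpoint: k1 = f(s_n, w_n); k2 = f(s_n + h/2, w_n + (h/2)·k1); w_{n+1} = w_n + h·k2.
s=1.000000, w=2.360000:
  k1 = f(1.000000, 2.360000) = -2.242000
  k2 = f(1.140000, 2.046120) = -1.943814
  w ← 2.360000 + 0.28·(-1.943814) = 1.815732
s=1.280000, w=1.815732:
  k1 = f(1.280000, 1.815732) = -1.724945
  k2 = f(1.420000, 1.574240) = -1.495528
  w ← 1.815732 + 0.28·(-1.495528) = 1.396984
s=1.560000, w=1.396984:
  k1 = f(1.560000, 1.396984) = -1.327135
  k2 = f(1.700000, 1.211185) = -1.150626
  w ← 1.396984 + 0.28·(-1.150626) = 1.074809
w(1.84) ≈ 1.0748

1.0748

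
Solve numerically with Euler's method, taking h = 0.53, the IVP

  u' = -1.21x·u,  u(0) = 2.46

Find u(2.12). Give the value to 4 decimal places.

-0.0102

Euler: u_{n+1} = u_n + h·f(x_n, u_n).
x=0.000000, u=2.460000: f=0.000000 → u ← 2.460000 + 0.53·0.000000 = 2.460000
x=0.530000, u=2.460000: f=-1.577598 → u ← 2.460000 + 0.53·(-1.577598) = 1.623873
x=1.060000, u=1.623873: f=-2.082780 → u ← 1.623873 + 0.53·(-2.082780) = 0.520000
x=1.590000, u=0.520000: f=-1.000428 → u ← 0.520000 + 0.53·(-1.000428) = -0.010227
u(2.12) ≈ -0.0102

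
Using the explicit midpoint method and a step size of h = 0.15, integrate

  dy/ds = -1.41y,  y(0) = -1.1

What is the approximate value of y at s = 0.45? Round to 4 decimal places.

Midpoint: k1 = f(s_n, y_n); k2 = f(s_n + h/2, y_n + (h/2)·k1); y_{n+1} = y_n + h·k2.
s=0.000000, y=-1.100000:
  k1 = f(0.000000, -1.100000) = 1.551000
  k2 = f(0.075000, -0.983675) = 1.386982
  y ← -1.100000 + 0.15·1.386982 = -0.891953
s=0.150000, y=-0.891953:
  k1 = f(0.150000, -0.891953) = 1.257653
  k2 = f(0.225000, -0.797629) = 1.124657
  y ← -0.891953 + 0.15·1.124657 = -0.723254
s=0.300000, y=-0.723254:
  k1 = f(0.300000, -0.723254) = 1.019789
  k2 = f(0.375000, -0.646770) = 0.911946
  y ← -0.723254 + 0.15·0.911946 = -0.586462
y(0.45) ≈ -0.5865

-0.5865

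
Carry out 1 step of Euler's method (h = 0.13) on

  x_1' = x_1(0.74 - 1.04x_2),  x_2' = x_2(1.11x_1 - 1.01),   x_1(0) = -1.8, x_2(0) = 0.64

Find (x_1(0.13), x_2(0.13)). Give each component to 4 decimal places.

Euler on (x_1,x_2): x_1_{n+1} = x_1_n + h·x_1', x_2_{n+1} = x_2_n + h·x_2'.
0.000000: (-1.800000, 0.640000); f=(-0.133920, -1.925120) → (-1.817410, 0.389734)
(x_1(0.13), x_2(0.13)) ≈ (-1.8174, 0.3897)

-1.8174, 0.3897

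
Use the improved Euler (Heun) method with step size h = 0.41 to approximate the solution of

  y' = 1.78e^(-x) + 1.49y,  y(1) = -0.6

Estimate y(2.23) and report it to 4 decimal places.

Heun: k1 = f(x_n, y_n); k2 = f(x_n + h, y_n + h·k1); y_{n+1} = y_n + (h/2)·(k1 + k2).
x=1.000000, y=-0.600000:
  k1 = f(1.000000, -0.600000) = -0.239175
  k2 = f(1.410000, -0.698062) = -0.605537
  y ← -0.600000 + (0.41/2)·(-0.239175 + (-0.605537)) = -0.773166
x=1.410000, y=-0.773166:
  k1 = f(1.410000, -0.773166) = -0.717442
  k2 = f(1.820000, -1.067317) = -1.301897
  y ← -0.773166 + (0.41/2)·(-0.717442 + (-1.301897)) = -1.187130
x=1.820000, y=-1.187130:
  k1 = f(1.820000, -1.187130) = -1.480418
  k2 = f(2.230000, -1.794102) = -2.481811
  y ← -1.187130 + (0.41/2)·(-1.480418 + (-2.481811)) = -1.999387
y(2.23) ≈ -1.9994

-1.9994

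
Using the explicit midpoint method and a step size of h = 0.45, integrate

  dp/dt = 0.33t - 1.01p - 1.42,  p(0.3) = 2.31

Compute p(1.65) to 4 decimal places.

Midpoint: k1 = f(t_n, p_n); k2 = f(t_n + h/2, p_n + (h/2)·k1); p_{n+1} = p_n + h·k2.
t=0.300000, p=2.310000:
  k1 = f(0.300000, 2.310000) = -3.654100
  k2 = f(0.525000, 1.487828) = -2.749456
  p ← 2.310000 + 0.45·(-2.749456) = 1.072745
t=0.750000, p=1.072745:
  k1 = f(0.750000, 1.072745) = -2.255972
  k2 = f(0.975000, 0.565151) = -1.669053
  p ← 1.072745 + 0.45·(-1.669053) = 0.321671
t=1.200000, p=0.321671:
  k1 = f(1.200000, 0.321671) = -1.348888
  k2 = f(1.425000, 0.018171) = -0.968103
  p ← 0.321671 + 0.45·(-0.968103) = -0.113975
p(1.65) ≈ -0.1140

-0.1140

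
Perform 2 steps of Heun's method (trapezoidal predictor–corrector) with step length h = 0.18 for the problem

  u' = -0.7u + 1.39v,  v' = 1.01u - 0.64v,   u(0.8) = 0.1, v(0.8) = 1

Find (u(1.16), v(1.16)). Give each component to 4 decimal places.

0.4856, 0.9000

Heun on (u,v): k1 = f(t_n, state_n); k2 = f(t_n + h, state_n + h·k1); state_{n+1} = state_n + (h/2)·(k1 + k2).
0.800000: (0.100000, 1.000000)
  k1 = (1.320000, -0.539000)
  predictor → (0.337600, 0.902980)
  k2 = (1.018822, -0.236931)
  → (0.310494, 0.930166)
0.980000: (0.310494, 0.930166)
  k1 = (1.075585, -0.281707)
  predictor → (0.504099, 0.879459)
  k2 = (0.869578, -0.053713)
  → (0.485559, 0.899978)
(u(1.16), v(1.16)) ≈ (0.4856, 0.9000)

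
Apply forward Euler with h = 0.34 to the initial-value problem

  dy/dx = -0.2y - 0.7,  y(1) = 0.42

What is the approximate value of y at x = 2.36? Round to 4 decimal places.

Euler: y_{n+1} = y_n + h·f(x_n, y_n).
x=1.000000, y=0.420000: f=-0.784000 → y ← 0.420000 + 0.34·(-0.784000) = 0.153440
x=1.340000, y=0.153440: f=-0.730688 → y ← 0.153440 + 0.34·(-0.730688) = -0.094994
x=1.680000, y=-0.094994: f=-0.681001 → y ← -0.094994 + 0.34·(-0.681001) = -0.326534
x=2.020000, y=-0.326534: f=-0.634693 → y ← -0.326534 + 0.34·(-0.634693) = -0.542330
y(2.36) ≈ -0.5423

-0.5423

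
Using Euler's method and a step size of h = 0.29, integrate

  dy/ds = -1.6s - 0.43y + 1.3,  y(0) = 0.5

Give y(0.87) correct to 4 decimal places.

Euler: y_{n+1} = y_n + h·f(s_n, y_n).
s=0.000000, y=0.500000: f=1.085000 → y ← 0.500000 + 0.29·1.085000 = 0.814650
s=0.290000, y=0.814650: f=0.485701 → y ← 0.814650 + 0.29·0.485701 = 0.955503
s=0.580000, y=0.955503: f=-0.038866 → y ← 0.955503 + 0.29·(-0.038866) = 0.944232
y(0.87) ≈ 0.9442

0.9442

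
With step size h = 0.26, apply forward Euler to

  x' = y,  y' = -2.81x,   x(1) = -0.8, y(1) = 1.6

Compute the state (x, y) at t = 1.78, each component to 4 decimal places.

0.8249, 2.3306

Euler on (x,y): x_{n+1} = x_n + h·x', y_{n+1} = y_n + h·y'.
1.000000: (-0.800000, 1.600000); f=(1.600000, 2.248000) → (-0.384000, 2.184480)
1.260000: (-0.384000, 2.184480); f=(2.184480, 1.079040) → (0.183965, 2.465030)
1.520000: (0.183965, 2.465030); f=(2.465030, -0.516941) → (0.824873, 2.330626)
(x(1.78), y(1.78)) ≈ (0.8249, 2.3306)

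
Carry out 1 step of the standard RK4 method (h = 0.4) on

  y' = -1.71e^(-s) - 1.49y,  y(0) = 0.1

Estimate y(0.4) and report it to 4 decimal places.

RK4: k1 = f(s_n, y_n); k2 = f(s_n + h/2, y_n + (h/2)·k1); k3 = f(s_n + h/2, y_n + (h/2)·k2); k4 = f(s_n + h, y_n + h·k3); y_{n+1} = y_n + (h/6)·(k1 + 2k2 + 2k3 + k4).
s=0.000000, y=0.100000:
  k1 = f(0.000000, 0.100000) = -1.859000
  k2 = f(0.200000, -0.271800) = -0.995048
  k3 = f(0.200000, -0.099010) = -1.252505
  k4 = f(0.400000, -0.401002) = -0.548754
  y ← 0.100000 + (0.4/6)·(k1 + 2k2 + 2k3 + k4) = -0.360191
y(0.4) ≈ -0.3602

-0.3602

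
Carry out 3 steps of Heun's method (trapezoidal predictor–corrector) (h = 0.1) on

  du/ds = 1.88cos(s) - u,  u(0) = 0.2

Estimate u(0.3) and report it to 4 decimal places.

Heun: k1 = f(s_n, u_n); k2 = f(s_n + h, u_n + h·k1); u_{n+1} = u_n + (h/2)·(k1 + k2).
s=0.000000, u=0.200000:
  k1 = f(0.000000, 0.200000) = 1.680000
  k2 = f(0.100000, 0.368000) = 1.502608
  u ← 0.200000 + (0.1/2)·(1.680000 + 1.502608) = 0.359130
s=0.100000, u=0.359130:
  k1 = f(0.100000, 0.359130) = 1.511477
  k2 = f(0.200000, 0.510278) = 1.332247
  u ← 0.359130 + (0.1/2)·(1.511477 + 1.332247) = 0.501317
s=0.200000, u=0.501317:
  k1 = f(0.200000, 0.501317) = 1.341209
  k2 = f(0.300000, 0.635437) = 1.160595
  u ← 0.501317 + (0.1/2)·(1.341209 + 1.160595) = 0.626407
u(0.3) ≈ 0.6264

0.6264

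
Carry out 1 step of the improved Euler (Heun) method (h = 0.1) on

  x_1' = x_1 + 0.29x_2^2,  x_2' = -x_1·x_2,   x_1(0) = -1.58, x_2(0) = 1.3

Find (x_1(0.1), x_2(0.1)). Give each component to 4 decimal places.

-1.6861, 1.5298

Heun on (x_1,x_2): k1 = f(s_n, state_n); k2 = f(s_n + h, state_n + h·k1); state_{n+1} = state_n + (h/2)·(k1 + k2).
0.000000: (-1.580000, 1.300000)
  k1 = (-1.089900, 2.054000)
  predictor → (-1.688990, 1.505400)
  k2 = (-1.031784, 2.542606)
  → (-1.686084, 1.529830)
(x_1(0.1), x_2(0.1)) ≈ (-1.6861, 1.5298)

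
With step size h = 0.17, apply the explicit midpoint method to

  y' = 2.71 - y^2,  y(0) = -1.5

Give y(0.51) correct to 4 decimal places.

-1.0094

Midpoint: k1 = f(t_n, y_n); k2 = f(t_n + h/2, y_n + (h/2)·k1); y_{n+1} = y_n + h·k2.
t=0.000000, y=-1.500000:
  k1 = f(0.000000, -1.500000) = 0.460000
  k2 = f(0.085000, -1.460900) = 0.575771
  y ← -1.500000 + 0.17·0.575771 = -1.402119
t=0.170000, y=-1.402119:
  k1 = f(0.170000, -1.402119) = 0.744063
  k2 = f(0.255000, -1.338874) = 0.917418
  y ← -1.402119 + 0.17·0.917418 = -1.246158
t=0.340000, y=-1.246158:
  k1 = f(0.340000, -1.246158) = 1.157090
  k2 = f(0.425000, -1.147805) = 1.392543
  y ← -1.246158 + 0.17·1.392543 = -1.009426
y(0.51) ≈ -1.0094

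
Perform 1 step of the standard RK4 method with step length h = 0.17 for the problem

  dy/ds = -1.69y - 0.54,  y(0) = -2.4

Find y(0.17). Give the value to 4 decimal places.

-1.8805

RK4: k1 = f(s_n, y_n); k2 = f(s_n + h/2, y_n + (h/2)·k1); k3 = f(s_n + h/2, y_n + (h/2)·k2); k4 = f(s_n + h, y_n + h·k3); y_{n+1} = y_n + (h/6)·(k1 + 2k2 + 2k3 + k4).
s=0.000000, y=-2.400000:
  k1 = f(0.000000, -2.400000) = 3.516000
  k2 = f(0.085000, -2.101140) = 3.010927
  k3 = f(0.085000, -2.144071) = 3.083480
  k4 = f(0.170000, -1.875808) = 2.630116
  y ← -2.400000 + (0.17/6)·(k1 + 2k2 + 2k3 + k4) = -1.880510
y(0.17) ≈ -1.8805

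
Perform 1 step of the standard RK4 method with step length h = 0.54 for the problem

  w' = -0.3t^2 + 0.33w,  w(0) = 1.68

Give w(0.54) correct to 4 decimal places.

RK4: k1 = f(t_n, w_n); k2 = f(t_n + h/2, w_n + (h/2)·k1); k3 = f(t_n + h/2, w_n + (h/2)·k2); k4 = f(t_n + h, w_n + h·k3); w_{n+1} = w_n + (h/6)·(k1 + 2k2 + 2k3 + k4).
t=0.000000, w=1.680000:
  k1 = f(0.000000, 1.680000) = 0.554400
  k2 = f(0.270000, 1.829688) = 0.581927
  k3 = f(0.270000, 1.837120) = 0.584380
  k4 = f(0.540000, 1.995565) = 0.571056
  w ← 1.680000 + (0.54/6)·(k1 + 2k2 + 2k3 + k4) = 1.991226
w(0.54) ≈ 1.9912

1.9912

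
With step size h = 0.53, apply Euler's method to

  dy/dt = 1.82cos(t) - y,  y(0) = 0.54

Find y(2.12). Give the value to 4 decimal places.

0.5135

Euler: y_{n+1} = y_n + h·f(t_n, y_n).
t=0.000000, y=0.540000: f=1.280000 → y ← 0.540000 + 0.53·1.280000 = 1.218400
t=0.530000, y=1.218400: f=0.351909 → y ← 1.218400 + 0.53·0.351909 = 1.404912
t=1.060000, y=1.404912: f=-0.515165 → y ← 1.404912 + 0.53·(-0.515165) = 1.131875
t=1.590000, y=1.131875: f=-1.166823 → y ← 1.131875 + 0.53·(-1.166823) = 0.513458
y(2.12) ≈ 0.5135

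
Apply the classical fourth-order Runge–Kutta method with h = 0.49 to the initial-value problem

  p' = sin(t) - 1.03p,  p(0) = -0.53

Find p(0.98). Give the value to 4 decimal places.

RK4: k1 = f(t_n, p_n); k2 = f(t_n + h/2, p_n + (h/2)·k1); k3 = f(t_n + h/2, p_n + (h/2)·k2); k4 = f(t_n + h, p_n + h·k3); p_{n+1} = p_n + (h/6)·(k1 + 2k2 + 2k3 + k4).
t=0.000000, p=-0.530000:
  k1 = f(0.000000, -0.530000) = 0.545900
  k2 = f(0.245000, -0.396255) = 0.650698
  k3 = f(0.245000, -0.370579) = 0.624253
  k4 = f(0.490000, -0.224116) = 0.701466
  p ← -0.530000 + (0.49/6)·(k1 + 2k2 + 2k3 + k4) = -0.219890
t=0.490000, p=-0.219890:
  k1 = f(0.490000, -0.219890) = 0.697112
  k2 = f(0.735000, -0.049097) = 0.721157
  k3 = f(0.735000, -0.043206) = 0.715090
  k4 = f(0.980000, 0.130504) = 0.696078
  p ← -0.219890 + (0.49/6)·(k1 + 2k2 + 2k3 + k4) = 0.128474
p(0.98) ≈ 0.1285

0.1285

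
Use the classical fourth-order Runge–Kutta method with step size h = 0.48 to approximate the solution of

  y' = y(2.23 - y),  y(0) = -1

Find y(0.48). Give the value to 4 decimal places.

RK4: k1 = f(x_n, y_n); k2 = f(x_n + h/2, y_n + (h/2)·k1); k3 = f(x_n + h/2, y_n + (h/2)·k2); k4 = f(x_n + h, y_n + h·k3); y_{n+1} = y_n + (h/6)·(k1 + 2k2 + 2k3 + k4).
x=0.000000, y=-1.000000:
  k1 = f(0.000000, -1.000000) = -3.230000
  k2 = f(0.240000, -1.775200) = -7.110031
  k3 = f(0.240000, -2.706407) = -13.359930
  k4 = f(0.480000, -7.412766) = -71.479574
  y ← -1.000000 + (0.48/6)·(k1 + 2k2 + 2k3 + k4) = -10.251960
y(0.48) ≈ -10.2520

-10.2520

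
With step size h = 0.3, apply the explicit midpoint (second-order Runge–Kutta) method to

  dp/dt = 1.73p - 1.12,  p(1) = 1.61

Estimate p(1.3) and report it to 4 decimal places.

Midpoint: k1 = f(t_n, p_n); k2 = f(t_n + h/2, p_n + (h/2)·k1); p_{n+1} = p_n + h·k2.
t=1.000000, p=1.610000:
  k1 = f(1.000000, 1.610000) = 1.665300
  k2 = f(1.150000, 1.859795) = 2.097445
  p ← 1.610000 + 0.3·2.097445 = 2.239234
p(1.3) ≈ 2.2392

2.2392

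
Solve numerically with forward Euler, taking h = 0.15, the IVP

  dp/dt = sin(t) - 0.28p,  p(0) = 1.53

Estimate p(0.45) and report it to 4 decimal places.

1.4110

Euler: p_{n+1} = p_n + h·f(t_n, p_n).
t=0.000000, p=1.530000: f=-0.428400 → p ← 1.530000 + 0.15·(-0.428400) = 1.465740
t=0.150000, p=1.465740: f=-0.260969 → p ← 1.465740 + 0.15·(-0.260969) = 1.426595
t=0.300000, p=1.426595: f=-0.103926 → p ← 1.426595 + 0.15·(-0.103926) = 1.411006
p(0.45) ≈ 1.4110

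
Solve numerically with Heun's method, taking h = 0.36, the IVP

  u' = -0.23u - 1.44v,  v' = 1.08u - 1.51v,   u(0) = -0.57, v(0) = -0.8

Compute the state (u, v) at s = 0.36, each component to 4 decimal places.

Heun on (u,v): k1 = f(s_n, state_n); k2 = f(s_n + h, state_n + h·k1); state_{n+1} = state_n + (h/2)·(k1 + k2).
0.000000: (-0.570000, -0.800000)
  k1 = (1.283100, 0.592400)
  predictor → (-0.108084, -0.586736)
  k2 = (0.869759, 0.769241)
  → (-0.182485, -0.554905)
(u(0.36), v(0.36)) ≈ (-0.1825, -0.5549)

-0.1825, -0.5549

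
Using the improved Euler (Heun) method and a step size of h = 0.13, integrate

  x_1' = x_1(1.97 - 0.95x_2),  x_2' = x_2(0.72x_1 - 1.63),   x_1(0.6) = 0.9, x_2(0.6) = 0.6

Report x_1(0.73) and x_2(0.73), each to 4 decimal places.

Heun on (x_1,x_2): k1 = f(t_n, state_n); k2 = f(t_n + h, state_n + h·k1); state_{n+1} = state_n + (h/2)·(k1 + k2).
0.600000: (0.900000, 0.600000)
  k1 = (1.260000, -0.589200)
  predictor → (1.063800, 0.523404)
  k2 = (1.566729, -0.452255)
  → (1.083737, 0.532305)
(x_1(0.73), x_2(0.73)) ≈ (1.0837, 0.5323)

1.0837, 0.5323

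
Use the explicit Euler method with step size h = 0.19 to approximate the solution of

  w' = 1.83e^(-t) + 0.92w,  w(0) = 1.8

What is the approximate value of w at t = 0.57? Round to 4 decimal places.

Euler: w_{n+1} = w_n + h·f(t_n, w_n).
t=0.000000, w=1.800000: f=3.486000 → w ← 1.800000 + 0.19·3.486000 = 2.462340
t=0.190000, w=2.462340: f=3.778688 → w ← 2.462340 + 0.19·3.778688 = 3.180291
t=0.380000, w=3.180291: f=4.177334 → w ← 3.180291 + 0.19·4.177334 = 3.973984
w(0.57) ≈ 3.9740

3.9740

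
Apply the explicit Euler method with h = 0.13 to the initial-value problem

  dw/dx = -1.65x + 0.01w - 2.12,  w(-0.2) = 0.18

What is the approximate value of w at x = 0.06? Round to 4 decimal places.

Euler: w_{n+1} = w_n + h·f(x_n, w_n).
x=-0.200000, w=0.180000: f=-1.788200 → w ← 0.180000 + 0.13·(-1.788200) = -0.052466
x=-0.070000, w=-0.052466: f=-2.005025 → w ← -0.052466 + 0.13·(-2.005025) = -0.313119
w(0.06) ≈ -0.3131

-0.3131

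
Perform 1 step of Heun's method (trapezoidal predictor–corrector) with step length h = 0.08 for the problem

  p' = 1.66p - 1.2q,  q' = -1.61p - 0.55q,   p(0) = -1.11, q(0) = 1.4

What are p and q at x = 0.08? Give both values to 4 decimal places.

-1.4144, 1.4977

Heun on (p,q): k1 = f(x_n, state_n); k2 = f(x_n + h, state_n + h·k1); state_{n+1} = state_n + (h/2)·(k1 + k2).
0.000000: (-1.110000, 1.400000)
  k1 = (-3.522600, 1.017100)
  predictor → (-1.391808, 1.481368)
  k2 = (-4.088043, 1.426058)
  → (-1.414426, 1.497726)
(p(0.08), q(0.08)) ≈ (-1.4144, 1.4977)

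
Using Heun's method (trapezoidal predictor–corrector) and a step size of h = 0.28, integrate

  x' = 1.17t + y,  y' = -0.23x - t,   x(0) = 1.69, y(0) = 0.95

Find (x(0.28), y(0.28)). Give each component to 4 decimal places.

Heun on (x,y): k1 = f(t_n, state_n); k2 = f(t_n + h, state_n + h·k1); state_{n+1} = state_n + (h/2)·(k1 + k2).
0.000000: (1.690000, 0.950000)
  k1 = (0.950000, -0.388700)
  predictor → (1.956000, 0.841164)
  k2 = (1.168764, -0.729880)
  → (1.986627, 0.793399)
(x(0.28), y(0.28)) ≈ (1.9866, 0.7934)

1.9866, 0.7934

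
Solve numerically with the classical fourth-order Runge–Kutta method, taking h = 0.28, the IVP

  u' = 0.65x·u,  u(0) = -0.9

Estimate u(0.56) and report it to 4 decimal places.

RK4: k1 = f(x_n, u_n); k2 = f(x_n + h/2, u_n + (h/2)·k1); k3 = f(x_n + h/2, u_n + (h/2)·k2); k4 = f(x_n + h, u_n + h·k3); u_{n+1} = u_n + (h/6)·(k1 + 2k2 + 2k3 + k4).
x=0.000000, u=-0.900000:
  k1 = f(0.000000, -0.900000) = 0.000000
  k2 = f(0.140000, -0.900000) = -0.081900
  k3 = f(0.140000, -0.911466) = -0.082943
  k4 = f(0.280000, -0.923224) = -0.168027
  u ← -0.900000 + (0.28/6)·(k1 + 2k2 + 2k3 + k4) = -0.923227
x=0.280000, u=-0.923227:
  k1 = f(0.280000, -0.923227) = -0.168027
  k2 = f(0.420000, -0.946750) = -0.258463
  k3 = f(0.420000, -0.959411) = -0.261919
  k4 = f(0.560000, -0.996564) = -0.362749
  u ← -0.923227 + (0.28/6)·(k1 + 2k2 + 2k3 + k4) = -0.996565
u(0.56) ≈ -0.9966

-0.9966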